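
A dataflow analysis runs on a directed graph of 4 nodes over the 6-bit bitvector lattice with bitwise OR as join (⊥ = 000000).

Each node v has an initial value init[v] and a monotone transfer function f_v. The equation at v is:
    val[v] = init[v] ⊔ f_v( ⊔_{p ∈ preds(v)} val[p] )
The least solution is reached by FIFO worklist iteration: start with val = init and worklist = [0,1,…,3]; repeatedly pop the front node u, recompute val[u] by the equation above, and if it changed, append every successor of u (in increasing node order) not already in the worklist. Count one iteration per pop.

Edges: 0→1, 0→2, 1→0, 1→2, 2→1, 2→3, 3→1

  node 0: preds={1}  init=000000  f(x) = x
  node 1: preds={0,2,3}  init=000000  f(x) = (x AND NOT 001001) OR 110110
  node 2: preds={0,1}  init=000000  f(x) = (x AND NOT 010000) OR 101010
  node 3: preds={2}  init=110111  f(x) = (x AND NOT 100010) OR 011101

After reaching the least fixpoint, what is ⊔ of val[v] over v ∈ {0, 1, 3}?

Worklist (7 pops):
  #1 pop 0: in=000000 → 000000 (no change)
  #2 pop 1: in=110111 → 110110 (was 000000); enqueue [0]
  #3 pop 2: in=110110 → 101110 (was 000000); enqueue [1]
  #4 pop 3: in=101110 → 111111 (was 110111); enqueue []
  #5 pop 0: in=110110 → 110110 (was 000000); enqueue [2]
  #6 pop 1: in=111111 → 110110 (no change)
  #7 pop 2: in=110110 → 101110 (no change)

Fixpoint:
  val[0] = 110110
  val[1] = 110110
  val[2] = 101110
  val[3] = 111111

111111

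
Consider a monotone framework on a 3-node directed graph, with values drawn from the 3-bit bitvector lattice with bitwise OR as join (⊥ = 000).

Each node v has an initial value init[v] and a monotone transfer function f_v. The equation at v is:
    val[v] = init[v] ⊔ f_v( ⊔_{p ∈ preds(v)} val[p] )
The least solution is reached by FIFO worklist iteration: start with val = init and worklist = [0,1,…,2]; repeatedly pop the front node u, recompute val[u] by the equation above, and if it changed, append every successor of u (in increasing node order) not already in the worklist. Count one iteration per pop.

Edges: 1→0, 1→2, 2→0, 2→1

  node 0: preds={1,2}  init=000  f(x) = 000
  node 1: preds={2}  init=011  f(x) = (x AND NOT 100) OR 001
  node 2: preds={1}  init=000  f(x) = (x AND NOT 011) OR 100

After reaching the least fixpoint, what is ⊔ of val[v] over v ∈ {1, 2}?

Worklist (5 pops):
  #1 pop 0: in=011 → 000 (no change)
  #2 pop 1: in=000 → 011 (no change)
  #3 pop 2: in=011 → 100 (was 000); enqueue [0,1]
  #4 pop 0: in=111 → 000 (no change)
  #5 pop 1: in=100 → 011 (no change)

Fixpoint:
  val[0] = 000
  val[1] = 011
  val[2] = 100

111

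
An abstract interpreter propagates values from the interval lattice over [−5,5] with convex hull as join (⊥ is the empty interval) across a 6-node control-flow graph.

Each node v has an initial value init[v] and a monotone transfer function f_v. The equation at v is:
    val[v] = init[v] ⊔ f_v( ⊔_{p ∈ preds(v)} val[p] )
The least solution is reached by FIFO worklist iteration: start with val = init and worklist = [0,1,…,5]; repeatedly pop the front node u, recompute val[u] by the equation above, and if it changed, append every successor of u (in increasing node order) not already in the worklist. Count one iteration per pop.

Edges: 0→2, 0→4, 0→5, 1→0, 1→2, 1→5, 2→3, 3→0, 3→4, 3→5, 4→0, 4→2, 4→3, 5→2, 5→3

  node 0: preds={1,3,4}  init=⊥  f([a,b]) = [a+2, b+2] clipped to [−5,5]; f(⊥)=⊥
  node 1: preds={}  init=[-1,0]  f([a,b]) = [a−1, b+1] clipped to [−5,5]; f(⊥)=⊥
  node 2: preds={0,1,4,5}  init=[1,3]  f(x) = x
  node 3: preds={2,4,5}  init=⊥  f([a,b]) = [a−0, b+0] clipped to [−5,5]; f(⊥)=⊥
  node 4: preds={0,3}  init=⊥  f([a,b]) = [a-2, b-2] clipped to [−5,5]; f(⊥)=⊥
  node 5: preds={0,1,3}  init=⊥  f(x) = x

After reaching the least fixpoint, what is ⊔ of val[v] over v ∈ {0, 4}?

Worklist (19 pops):
  #1 pop 0: in=[-1,0] → [1,2] (was ⊥); enqueue []
  #2 pop 1: in=⊥ → [-1,0] (no change)
  #3 pop 2: in=[-1,2] → [-1,3] (was [1,3]); enqueue []
  #4 pop 3: in=[-1,3] → [-1,3] (was ⊥); enqueue [0]
  #5 pop 4: in=[-1,3] → [-3,1] (was ⊥); enqueue [2,3]
  #6 pop 5: in=[-1,3] → [-1,3] (was ⊥); enqueue []
  #7 pop 0: in=[-3,3] → [-1,5] (was [1,2]); enqueue [4,5]
  #8 pop 2: in=[-3,5] → [-3,5] (was [-1,3]); enqueue []
  #9 pop 3: in=[-3,5] → [-3,5] (was [-1,3]); enqueue [0]
  #10 pop 4: in=[-3,5] → [-5,3] (was [-3,1]); enqueue [2,3]
  #11 pop 5: in=[-3,5] → [-3,5] (was [-1,3]); enqueue []
  #12 pop 0: in=[-5,5] → [-3,5] (was [-1,5]); enqueue [4,5]
  #13 pop 2: in=[-5,5] → [-5,5] (was [-3,5]); enqueue []
  #14 pop 3: in=[-5,5] → [-5,5] (was [-3,5]); enqueue [0]
  #15 pop 4: in=[-5,5] → [-5,3] (no change)
  #16 pop 5: in=[-5,5] → [-5,5] (was [-3,5]); enqueue [2,3]
  #17 pop 0: in=[-5,5] → [-3,5] (no change)
  #18 pop 2: in=[-5,5] → [-5,5] (no change)
  #19 pop 3: in=[-5,5] → [-5,5] (no change)

Fixpoint:
  val[0] = [-3,5]
  val[1] = [-1,0]
  val[2] = [-5,5]
  val[3] = [-5,5]
  val[4] = [-5,3]
  val[5] = [-5,5]

[-5,5]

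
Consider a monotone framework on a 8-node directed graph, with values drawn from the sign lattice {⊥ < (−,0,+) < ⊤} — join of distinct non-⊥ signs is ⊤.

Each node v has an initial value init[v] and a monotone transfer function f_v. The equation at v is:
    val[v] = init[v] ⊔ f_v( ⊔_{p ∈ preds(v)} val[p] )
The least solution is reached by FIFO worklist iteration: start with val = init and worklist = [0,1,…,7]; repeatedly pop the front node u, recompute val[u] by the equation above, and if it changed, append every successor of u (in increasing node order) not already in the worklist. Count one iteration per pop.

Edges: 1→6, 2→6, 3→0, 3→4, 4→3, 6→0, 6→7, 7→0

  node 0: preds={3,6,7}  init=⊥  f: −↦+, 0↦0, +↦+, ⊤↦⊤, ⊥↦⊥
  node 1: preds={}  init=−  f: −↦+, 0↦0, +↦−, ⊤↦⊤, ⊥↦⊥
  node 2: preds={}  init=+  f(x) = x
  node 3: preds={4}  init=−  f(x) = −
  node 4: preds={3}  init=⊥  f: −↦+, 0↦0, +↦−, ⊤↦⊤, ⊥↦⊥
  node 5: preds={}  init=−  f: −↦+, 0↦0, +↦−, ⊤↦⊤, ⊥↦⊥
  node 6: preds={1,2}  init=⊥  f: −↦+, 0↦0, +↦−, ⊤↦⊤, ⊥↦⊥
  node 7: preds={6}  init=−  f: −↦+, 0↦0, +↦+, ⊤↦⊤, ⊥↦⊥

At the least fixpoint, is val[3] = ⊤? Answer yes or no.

Iteration log — 10 steps:
  step 1. node 0  ⊔preds=−  new=+  old=⊥  +wl: 
  step 2. node 1  ⊔preds=⊥  new=−  stable
  step 3. node 2  ⊔preds=⊥  new=+  stable
  step 4. node 3  ⊔preds=⊥  new=−  stable
  step 5. node 4  ⊔preds=−  new=+  old=⊥  +wl: 3
  step 6. node 5  ⊔preds=⊥  new=−  stable
  step 7. node 6  ⊔preds=⊤  new=⊤  old=⊥  +wl: 0
  step 8. node 7  ⊔preds=⊤  new=⊤  old=−  +wl: 
  step 9. node 3  ⊔preds=+  new=−  stable
  step 10. node 0  ⊔preds=⊤  new=⊤  old=+  +wl: 

Least fixpoint reached:
  node 0: ⊤
  node 1: −
  node 2: +
  node 3: −
  node 4: +
  node 5: −
  node 6: ⊤
  node 7: ⊤

no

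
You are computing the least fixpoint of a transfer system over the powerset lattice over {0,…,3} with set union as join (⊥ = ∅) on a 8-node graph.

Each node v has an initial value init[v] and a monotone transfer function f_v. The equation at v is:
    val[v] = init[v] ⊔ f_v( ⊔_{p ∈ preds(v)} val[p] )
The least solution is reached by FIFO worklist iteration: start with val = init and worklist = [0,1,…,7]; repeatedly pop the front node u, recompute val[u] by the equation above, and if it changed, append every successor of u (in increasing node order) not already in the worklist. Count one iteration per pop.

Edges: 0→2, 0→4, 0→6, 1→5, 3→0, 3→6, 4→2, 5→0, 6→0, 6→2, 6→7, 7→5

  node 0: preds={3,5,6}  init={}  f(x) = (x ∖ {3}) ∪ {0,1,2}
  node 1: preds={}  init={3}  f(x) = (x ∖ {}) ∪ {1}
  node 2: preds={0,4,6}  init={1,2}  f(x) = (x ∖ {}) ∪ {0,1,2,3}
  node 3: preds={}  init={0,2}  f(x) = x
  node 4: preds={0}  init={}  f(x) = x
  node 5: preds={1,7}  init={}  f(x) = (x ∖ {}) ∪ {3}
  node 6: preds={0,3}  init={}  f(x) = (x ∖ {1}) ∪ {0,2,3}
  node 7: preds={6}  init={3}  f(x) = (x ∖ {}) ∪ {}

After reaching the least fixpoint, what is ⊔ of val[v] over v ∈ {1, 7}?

{0,1,2,3}

Trace (12 dequeues):
  [1] u=0 | in {0,2} | out {0,1,2} | prev {} | push {}
  [2] u=1 | in {} | out {1,3} | prev {3} | push {}
  [3] u=2 | in {0,1,2} | out {0,1,2,3} | prev {1,2} | push {}
  [4] u=3 | in {} | out {0,2} | ==
  [5] u=4 | in {0,1,2} | out {0,1,2} | prev {} | push {2}
  [6] u=5 | in {1,3} | out {1,3} | prev {} | push {0}
  [7] u=6 | in {0,1,2} | out {0,2,3} | prev {} | push {}
  [8] u=7 | in {0,2,3} | out {0,2,3} | prev {3} | push {5}
  [9] u=2 | in {0,1,2,3} | out {0,1,2,3} | ==
  [10] u=0 | in {0,1,2,3} | out {0,1,2} | ==
  [11] u=5 | in {0,1,2,3} | out {0,1,2,3} | prev {1,3} | push {0}
  [12] u=0 | in {0,1,2,3} | out {0,1,2} | ==

Converged values:
  [0] {0,1,2}
  [1] {1,3}
  [2] {0,1,2,3}
  [3] {0,2}
  [4] {0,1,2}
  [5] {0,1,2,3}
  [6] {0,2,3}
  [7] {0,2,3}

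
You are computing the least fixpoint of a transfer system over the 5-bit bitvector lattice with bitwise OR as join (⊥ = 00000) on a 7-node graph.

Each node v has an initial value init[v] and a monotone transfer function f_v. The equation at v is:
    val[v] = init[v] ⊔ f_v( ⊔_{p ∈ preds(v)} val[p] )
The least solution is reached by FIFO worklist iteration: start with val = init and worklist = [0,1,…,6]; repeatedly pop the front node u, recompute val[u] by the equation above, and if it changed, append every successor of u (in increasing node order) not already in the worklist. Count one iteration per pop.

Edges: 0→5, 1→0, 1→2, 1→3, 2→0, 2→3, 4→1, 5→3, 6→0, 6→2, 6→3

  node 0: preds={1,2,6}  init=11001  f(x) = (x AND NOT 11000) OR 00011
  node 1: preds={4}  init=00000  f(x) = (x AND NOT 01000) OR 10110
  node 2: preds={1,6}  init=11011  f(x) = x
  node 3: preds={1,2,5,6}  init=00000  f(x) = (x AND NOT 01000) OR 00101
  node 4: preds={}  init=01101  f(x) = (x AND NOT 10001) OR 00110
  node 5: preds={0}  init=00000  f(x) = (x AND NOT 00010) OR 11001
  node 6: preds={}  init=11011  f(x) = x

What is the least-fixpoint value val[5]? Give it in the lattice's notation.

Iteration log — 12 steps:
  step 1. node 0  ⊔preds=11011  new=11011  old=11001  +wl: 
  step 2. node 1  ⊔preds=01101  new=10111  old=00000  +wl: 0
  step 3. node 2  ⊔preds=11111  new=11111  old=11011  +wl: 
  step 4. node 3  ⊔preds=11111  new=10111  old=00000  +wl: 
  step 5. node 4  ⊔preds=00000  new=01111  old=01101  +wl: 1
  step 6. node 5  ⊔preds=11011  new=11001  old=00000  +wl: 3
  step 7. node 6  ⊔preds=00000  new=11011  stable
  step 8. node 0  ⊔preds=11111  new=11111  old=11011  +wl: 5
  step 9. node 1  ⊔preds=01111  new=10111  stable
  step 10. node 3  ⊔preds=11111  new=10111  stable
  step 11. node 5  ⊔preds=11111  new=11101  old=11001  +wl: 3
  step 12. node 3  ⊔preds=11111  new=10111  stable

Least fixpoint reached:
  node 0: 11111
  node 1: 10111
  node 2: 11111
  node 3: 10111
  node 4: 01111
  node 5: 11101
  node 6: 11011

11101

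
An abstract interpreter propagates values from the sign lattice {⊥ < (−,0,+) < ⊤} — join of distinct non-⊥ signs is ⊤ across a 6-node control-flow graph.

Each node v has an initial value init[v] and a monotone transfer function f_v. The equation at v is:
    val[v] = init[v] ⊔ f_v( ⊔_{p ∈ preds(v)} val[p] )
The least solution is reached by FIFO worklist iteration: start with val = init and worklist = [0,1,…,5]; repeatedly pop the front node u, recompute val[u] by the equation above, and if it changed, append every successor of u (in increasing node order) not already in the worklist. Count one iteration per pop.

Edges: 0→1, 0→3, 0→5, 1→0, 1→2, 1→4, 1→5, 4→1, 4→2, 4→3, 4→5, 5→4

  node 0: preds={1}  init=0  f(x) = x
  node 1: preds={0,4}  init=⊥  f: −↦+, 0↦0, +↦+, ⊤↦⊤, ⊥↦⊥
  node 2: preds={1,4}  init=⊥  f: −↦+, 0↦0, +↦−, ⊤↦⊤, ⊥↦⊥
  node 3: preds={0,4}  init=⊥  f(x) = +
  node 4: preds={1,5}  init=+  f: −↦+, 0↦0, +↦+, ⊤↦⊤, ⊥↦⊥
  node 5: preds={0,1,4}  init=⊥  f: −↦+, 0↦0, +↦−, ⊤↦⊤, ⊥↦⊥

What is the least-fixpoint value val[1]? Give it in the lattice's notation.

Worklist (12 pops):
  #1 pop 0: in=⊥ → 0 (no change)
  #2 pop 1: in=⊤ → ⊤ (was ⊥); enqueue [0]
  #3 pop 2: in=⊤ → ⊤ (was ⊥); enqueue []
  #4 pop 3: in=⊤ → + (was ⊥); enqueue []
  #5 pop 4: in=⊤ → ⊤ (was +); enqueue [1,2,3]
  #6 pop 5: in=⊤ → ⊤ (was ⊥); enqueue [4]
  #7 pop 0: in=⊤ → ⊤ (was 0); enqueue [5]
  #8 pop 1: in=⊤ → ⊤ (no change)
  #9 pop 2: in=⊤ → ⊤ (no change)
  #10 pop 3: in=⊤ → + (no change)
  #11 pop 4: in=⊤ → ⊤ (no change)
  #12 pop 5: in=⊤ → ⊤ (no change)

Fixpoint:
  val[0] = ⊤
  val[1] = ⊤
  val[2] = ⊤
  val[3] = +
  val[4] = ⊤
  val[5] = ⊤

⊤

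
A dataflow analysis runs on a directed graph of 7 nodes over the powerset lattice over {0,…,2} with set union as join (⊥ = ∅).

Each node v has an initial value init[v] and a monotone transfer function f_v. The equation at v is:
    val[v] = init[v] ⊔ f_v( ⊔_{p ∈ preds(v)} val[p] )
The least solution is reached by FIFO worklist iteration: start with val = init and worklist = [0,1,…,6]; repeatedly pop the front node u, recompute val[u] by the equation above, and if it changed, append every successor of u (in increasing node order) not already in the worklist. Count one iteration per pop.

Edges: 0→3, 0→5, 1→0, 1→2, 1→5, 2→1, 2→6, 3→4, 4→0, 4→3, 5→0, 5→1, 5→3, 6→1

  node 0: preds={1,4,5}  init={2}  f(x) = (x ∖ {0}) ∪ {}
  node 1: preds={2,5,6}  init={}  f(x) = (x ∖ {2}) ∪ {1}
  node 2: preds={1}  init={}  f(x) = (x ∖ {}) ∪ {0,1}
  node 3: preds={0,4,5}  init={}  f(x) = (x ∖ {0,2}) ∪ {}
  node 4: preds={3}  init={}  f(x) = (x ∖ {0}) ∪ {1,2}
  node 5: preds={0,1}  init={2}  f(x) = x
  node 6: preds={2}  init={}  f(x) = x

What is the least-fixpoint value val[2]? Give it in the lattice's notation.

{0,1}

Iteration log — 16 steps:
  step 1. node 0  ⊔preds={2}  new={2}  stable
  step 2. node 1  ⊔preds={2}  new={1}  old={}  +wl: 0
  step 3. node 2  ⊔preds={1}  new={0,1}  old={}  +wl: 1
  step 4. node 3  ⊔preds={2}  new={}  stable
  step 5. node 4  ⊔preds={}  new={1,2}  old={}  +wl: 3
  step 6. node 5  ⊔preds={1,2}  new={1,2}  old={2}  +wl: 
  step 7. node 6  ⊔preds={0,1}  new={0,1}  old={}  +wl: 
  step 8. node 0  ⊔preds={1,2}  new={1,2}  old={2}  +wl: 5
  step 9. node 1  ⊔preds={0,1,2}  new={0,1}  old={1}  +wl: 0,2
  step 10. node 3  ⊔preds={1,2}  new={1}  old={}  +wl: 4
  step 11. node 5  ⊔preds={0,1,2}  new={0,1,2}  old={1,2}  +wl: 1,3
  step 12. node 0  ⊔preds={0,1,2}  new={1,2}  stable
  step 13. node 2  ⊔preds={0,1}  new={0,1}  stable
  step 14. node 4  ⊔preds={1}  new={1,2}  stable
  step 15. node 1  ⊔preds={0,1,2}  new={0,1}  stable
  step 16. node 3  ⊔preds={0,1,2}  new={1}  stable

Least fixpoint reached:
  node 0: {1,2}
  node 1: {0,1}
  node 2: {0,1}
  node 3: {1}
  node 4: {1,2}
  node 5: {0,1,2}
  node 6: {0,1}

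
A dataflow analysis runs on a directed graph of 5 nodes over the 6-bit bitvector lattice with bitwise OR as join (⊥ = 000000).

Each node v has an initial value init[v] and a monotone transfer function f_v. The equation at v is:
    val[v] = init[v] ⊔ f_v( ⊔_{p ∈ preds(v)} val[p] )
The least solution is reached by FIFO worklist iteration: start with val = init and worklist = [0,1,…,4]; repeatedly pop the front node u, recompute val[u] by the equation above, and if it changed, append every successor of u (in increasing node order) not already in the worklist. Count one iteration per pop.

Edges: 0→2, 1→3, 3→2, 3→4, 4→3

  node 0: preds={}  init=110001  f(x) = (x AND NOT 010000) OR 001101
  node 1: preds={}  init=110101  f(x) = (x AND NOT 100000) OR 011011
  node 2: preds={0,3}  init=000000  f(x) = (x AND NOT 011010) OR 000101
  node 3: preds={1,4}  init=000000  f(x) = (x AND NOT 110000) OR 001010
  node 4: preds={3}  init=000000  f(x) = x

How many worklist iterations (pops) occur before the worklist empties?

Worklist (7 pops):
  #1 pop 0: in=000000 → 111101 (was 110001); enqueue []
  #2 pop 1: in=000000 → 111111 (was 110101); enqueue []
  #3 pop 2: in=111101 → 100101 (was 000000); enqueue []
  #4 pop 3: in=111111 → 001111 (was 000000); enqueue [2]
  #5 pop 4: in=001111 → 001111 (was 000000); enqueue [3]
  #6 pop 2: in=111111 → 100101 (no change)
  #7 pop 3: in=111111 → 001111 (no change)

Fixpoint:
  val[0] = 111101
  val[1] = 111111
  val[2] = 100101
  val[3] = 001111
  val[4] = 001111

7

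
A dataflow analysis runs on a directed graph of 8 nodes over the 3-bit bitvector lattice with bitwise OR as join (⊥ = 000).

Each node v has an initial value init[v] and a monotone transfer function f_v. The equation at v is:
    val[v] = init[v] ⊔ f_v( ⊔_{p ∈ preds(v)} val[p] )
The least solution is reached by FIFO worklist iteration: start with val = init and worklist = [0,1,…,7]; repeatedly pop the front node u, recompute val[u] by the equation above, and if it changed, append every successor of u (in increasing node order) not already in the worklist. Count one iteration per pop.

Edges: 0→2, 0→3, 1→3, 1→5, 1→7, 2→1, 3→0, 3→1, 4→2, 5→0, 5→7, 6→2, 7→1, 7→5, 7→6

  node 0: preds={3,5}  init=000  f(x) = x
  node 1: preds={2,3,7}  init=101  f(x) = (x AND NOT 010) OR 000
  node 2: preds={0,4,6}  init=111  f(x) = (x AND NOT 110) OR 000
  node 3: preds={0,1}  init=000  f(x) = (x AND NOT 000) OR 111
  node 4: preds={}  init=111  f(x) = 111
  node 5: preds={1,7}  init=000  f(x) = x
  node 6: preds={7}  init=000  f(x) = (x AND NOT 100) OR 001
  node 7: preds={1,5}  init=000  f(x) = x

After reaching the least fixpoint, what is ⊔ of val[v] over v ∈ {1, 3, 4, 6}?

Worklist (14 pops):
  #1 pop 0: in=000 → 000 (no change)
  #2 pop 1: in=111 → 101 (no change)
  #3 pop 2: in=111 → 111 (no change)
  #4 pop 3: in=101 → 111 (was 000); enqueue [0,1]
  #5 pop 4: in=000 → 111 (no change)
  #6 pop 5: in=101 → 101 (was 000); enqueue []
  #7 pop 6: in=000 → 001 (was 000); enqueue [2]
  #8 pop 7: in=101 → 101 (was 000); enqueue [5,6]
  #9 pop 0: in=111 → 111 (was 000); enqueue [3]
  #10 pop 1: in=111 → 101 (no change)
  #11 pop 2: in=111 → 111 (no change)
  #12 pop 5: in=101 → 101 (no change)
  #13 pop 6: in=101 → 001 (no change)
  #14 pop 3: in=111 → 111 (no change)

Fixpoint:
  val[0] = 111
  val[1] = 101
  val[2] = 111
  val[3] = 111
  val[4] = 111
  val[5] = 101
  val[6] = 001
  val[7] = 101

111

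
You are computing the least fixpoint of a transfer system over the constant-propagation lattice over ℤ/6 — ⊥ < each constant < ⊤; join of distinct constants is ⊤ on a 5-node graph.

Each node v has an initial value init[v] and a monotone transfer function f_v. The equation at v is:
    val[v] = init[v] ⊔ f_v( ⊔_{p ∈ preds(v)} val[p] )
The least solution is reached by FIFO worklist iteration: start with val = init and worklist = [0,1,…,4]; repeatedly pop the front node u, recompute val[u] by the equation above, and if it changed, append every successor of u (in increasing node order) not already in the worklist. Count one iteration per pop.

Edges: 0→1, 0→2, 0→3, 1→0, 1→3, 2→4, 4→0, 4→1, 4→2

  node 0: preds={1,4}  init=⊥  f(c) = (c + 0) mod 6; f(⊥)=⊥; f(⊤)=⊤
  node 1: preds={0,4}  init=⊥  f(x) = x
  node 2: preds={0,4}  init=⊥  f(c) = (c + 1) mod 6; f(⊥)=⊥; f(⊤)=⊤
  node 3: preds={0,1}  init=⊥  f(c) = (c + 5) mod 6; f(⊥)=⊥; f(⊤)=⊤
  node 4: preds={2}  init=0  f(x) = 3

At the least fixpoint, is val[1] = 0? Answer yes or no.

Worklist (11 pops):
  #1 pop 0: in=0 → 0 (was ⊥); enqueue []
  #2 pop 1: in=0 → 0 (was ⊥); enqueue [0]
  #3 pop 2: in=0 → 1 (was ⊥); enqueue []
  #4 pop 3: in=0 → 5 (was ⊥); enqueue []
  #5 pop 4: in=1 → ⊤ (was 0); enqueue [1,2]
  #6 pop 0: in=⊤ → ⊤ (was 0); enqueue [3]
  #7 pop 1: in=⊤ → ⊤ (was 0); enqueue [0]
  #8 pop 2: in=⊤ → ⊤ (was 1); enqueue [4]
  #9 pop 3: in=⊤ → ⊤ (was 5); enqueue []
  #10 pop 0: in=⊤ → ⊤ (no change)
  #11 pop 4: in=⊤ → ⊤ (no change)

Fixpoint:
  val[0] = ⊤
  val[1] = ⊤
  val[2] = ⊤
  val[3] = ⊤
  val[4] = ⊤

no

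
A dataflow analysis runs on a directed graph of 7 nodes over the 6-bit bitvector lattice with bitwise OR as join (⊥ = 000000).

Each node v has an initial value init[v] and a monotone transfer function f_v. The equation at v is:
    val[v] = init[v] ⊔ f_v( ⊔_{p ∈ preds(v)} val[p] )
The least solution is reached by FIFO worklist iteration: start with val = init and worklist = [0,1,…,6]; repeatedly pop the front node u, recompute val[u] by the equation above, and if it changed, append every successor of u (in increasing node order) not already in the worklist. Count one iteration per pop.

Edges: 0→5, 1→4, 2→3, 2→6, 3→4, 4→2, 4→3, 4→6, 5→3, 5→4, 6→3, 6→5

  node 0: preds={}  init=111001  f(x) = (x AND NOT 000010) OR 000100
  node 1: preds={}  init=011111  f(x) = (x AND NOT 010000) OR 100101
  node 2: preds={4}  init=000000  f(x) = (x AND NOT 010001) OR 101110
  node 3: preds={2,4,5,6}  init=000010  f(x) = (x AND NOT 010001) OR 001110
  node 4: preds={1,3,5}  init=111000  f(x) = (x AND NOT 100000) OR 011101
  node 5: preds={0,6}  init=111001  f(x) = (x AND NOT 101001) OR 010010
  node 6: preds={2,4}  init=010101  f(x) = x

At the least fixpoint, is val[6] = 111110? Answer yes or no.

no

Trace (11 dequeues):
  [1] u=0 | in 000000 | out 111101 | prev 111001 | push {}
  [2] u=1 | in 000000 | out 111111 | prev 011111 | push {}
  [3] u=2 | in 111000 | out 101110 | prev 000000 | push {}
  [4] u=3 | in 111111 | out 101110 | prev 000010 | push {}
  [5] u=4 | in 111111 | out 111111 | prev 111000 | push {2,3}
  [6] u=5 | in 111101 | out 111111 | prev 111001 | push {4}
  [7] u=6 | in 111111 | out 111111 | prev 010101 | push {5}
  [8] u=2 | in 111111 | out 101110 | ==
  [9] u=3 | in 111111 | out 101110 | ==
  [10] u=4 | in 111111 | out 111111 | ==
  [11] u=5 | in 111111 | out 111111 | ==

Converged values:
  [0] 111101
  [1] 111111
  [2] 101110
  [3] 101110
  [4] 111111
  [5] 111111
  [6] 111111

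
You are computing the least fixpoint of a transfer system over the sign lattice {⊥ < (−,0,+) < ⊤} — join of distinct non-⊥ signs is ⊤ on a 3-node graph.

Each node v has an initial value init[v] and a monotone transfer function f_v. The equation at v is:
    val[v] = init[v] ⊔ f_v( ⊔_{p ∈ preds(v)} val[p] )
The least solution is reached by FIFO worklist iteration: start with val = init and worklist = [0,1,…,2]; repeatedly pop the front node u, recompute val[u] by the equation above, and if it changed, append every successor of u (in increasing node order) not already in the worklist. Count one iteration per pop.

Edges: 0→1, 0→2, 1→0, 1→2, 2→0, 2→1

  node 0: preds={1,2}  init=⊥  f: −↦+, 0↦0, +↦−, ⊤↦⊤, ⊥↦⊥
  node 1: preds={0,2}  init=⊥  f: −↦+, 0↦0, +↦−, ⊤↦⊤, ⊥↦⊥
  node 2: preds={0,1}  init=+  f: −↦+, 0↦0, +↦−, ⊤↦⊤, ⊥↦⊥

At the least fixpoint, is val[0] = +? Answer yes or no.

Worklist (6 pops):
  #1 pop 0: in=+ → − (was ⊥); enqueue []
  #2 pop 1: in=⊤ → ⊤ (was ⊥); enqueue [0]
  #3 pop 2: in=⊤ → ⊤ (was +); enqueue [1]
  #4 pop 0: in=⊤ → ⊤ (was −); enqueue [2]
  #5 pop 1: in=⊤ → ⊤ (no change)
  #6 pop 2: in=⊤ → ⊤ (no change)

Fixpoint:
  val[0] = ⊤
  val[1] = ⊤
  val[2] = ⊤

no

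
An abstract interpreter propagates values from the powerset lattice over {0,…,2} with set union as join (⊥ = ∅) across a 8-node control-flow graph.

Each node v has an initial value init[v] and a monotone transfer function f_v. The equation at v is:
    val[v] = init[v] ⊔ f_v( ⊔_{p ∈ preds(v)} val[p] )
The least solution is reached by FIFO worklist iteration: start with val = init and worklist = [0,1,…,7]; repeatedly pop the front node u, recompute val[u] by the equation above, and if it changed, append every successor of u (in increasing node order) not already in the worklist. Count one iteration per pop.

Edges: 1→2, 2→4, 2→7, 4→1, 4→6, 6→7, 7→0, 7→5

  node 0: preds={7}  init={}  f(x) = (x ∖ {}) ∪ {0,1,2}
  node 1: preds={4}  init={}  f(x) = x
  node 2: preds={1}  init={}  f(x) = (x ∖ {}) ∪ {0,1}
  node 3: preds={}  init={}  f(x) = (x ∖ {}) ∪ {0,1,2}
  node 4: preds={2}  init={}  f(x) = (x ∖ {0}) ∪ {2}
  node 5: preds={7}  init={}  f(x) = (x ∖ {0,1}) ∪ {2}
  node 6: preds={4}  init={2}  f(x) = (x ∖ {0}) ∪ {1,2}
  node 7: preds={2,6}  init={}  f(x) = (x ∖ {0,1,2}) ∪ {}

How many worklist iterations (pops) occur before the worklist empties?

12

Iteration log — 12 steps:
  step 1. node 0  ⊔preds={}  new={0,1,2}  old={}  +wl: 
  step 2. node 1  ⊔preds={}  new={}  stable
  step 3. node 2  ⊔preds={}  new={0,1}  old={}  +wl: 
  step 4. node 3  ⊔preds={}  new={0,1,2}  old={}  +wl: 
  step 5. node 4  ⊔preds={0,1}  new={1,2}  old={}  +wl: 1
  step 6. node 5  ⊔preds={}  new={2}  old={}  +wl: 
  step 7. node 6  ⊔preds={1,2}  new={1,2}  old={2}  +wl: 
  step 8. node 7  ⊔preds={0,1,2}  new={}  stable
  step 9. node 1  ⊔preds={1,2}  new={1,2}  old={}  +wl: 2
  step 10. node 2  ⊔preds={1,2}  new={0,1,2}  old={0,1}  +wl: 4,7
  step 11. node 4  ⊔preds={0,1,2}  new={1,2}  stable
  step 12. node 7  ⊔preds={0,1,2}  new={}  stable

Least fixpoint reached:
  node 0: {0,1,2}
  node 1: {1,2}
  node 2: {0,1,2}
  node 3: {0,1,2}
  node 4: {1,2}
  node 5: {2}
  node 6: {1,2}
  node 7: {}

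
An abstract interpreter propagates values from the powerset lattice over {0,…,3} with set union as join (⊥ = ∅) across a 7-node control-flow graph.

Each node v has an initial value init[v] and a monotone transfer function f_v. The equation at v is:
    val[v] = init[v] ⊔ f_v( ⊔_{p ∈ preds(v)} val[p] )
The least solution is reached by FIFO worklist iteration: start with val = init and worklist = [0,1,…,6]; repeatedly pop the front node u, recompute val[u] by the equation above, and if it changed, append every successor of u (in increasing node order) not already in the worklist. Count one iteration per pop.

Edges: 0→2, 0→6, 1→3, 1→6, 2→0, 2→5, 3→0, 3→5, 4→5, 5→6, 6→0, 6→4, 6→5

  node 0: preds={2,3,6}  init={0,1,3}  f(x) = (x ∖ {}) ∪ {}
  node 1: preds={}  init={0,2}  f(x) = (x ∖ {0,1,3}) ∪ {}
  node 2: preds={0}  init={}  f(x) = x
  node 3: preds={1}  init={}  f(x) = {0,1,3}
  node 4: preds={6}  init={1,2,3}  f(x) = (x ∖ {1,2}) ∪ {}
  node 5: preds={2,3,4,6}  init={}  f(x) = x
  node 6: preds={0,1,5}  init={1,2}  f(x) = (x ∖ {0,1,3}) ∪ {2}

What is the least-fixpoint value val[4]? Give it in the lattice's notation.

{1,2,3}

Trace (8 dequeues):
  [1] u=0 | in {1,2} | out {0,1,2,3} | prev {0,1,3} | push {}
  [2] u=1 | in {} | out {0,2} | ==
  [3] u=2 | in {0,1,2,3} | out {0,1,2,3} | prev {} | push {0}
  [4] u=3 | in {0,2} | out {0,1,3} | prev {} | push {}
  [5] u=4 | in {1,2} | out {1,2,3} | ==
  [6] u=5 | in {0,1,2,3} | out {0,1,2,3} | prev {} | push {}
  [7] u=6 | in {0,1,2,3} | out {1,2} | ==
  [8] u=0 | in {0,1,2,3} | out {0,1,2,3} | ==

Converged values:
  [0] {0,1,2,3}
  [1] {0,2}
  [2] {0,1,2,3}
  [3] {0,1,3}
  [4] {1,2,3}
  [5] {0,1,2,3}
  [6] {1,2}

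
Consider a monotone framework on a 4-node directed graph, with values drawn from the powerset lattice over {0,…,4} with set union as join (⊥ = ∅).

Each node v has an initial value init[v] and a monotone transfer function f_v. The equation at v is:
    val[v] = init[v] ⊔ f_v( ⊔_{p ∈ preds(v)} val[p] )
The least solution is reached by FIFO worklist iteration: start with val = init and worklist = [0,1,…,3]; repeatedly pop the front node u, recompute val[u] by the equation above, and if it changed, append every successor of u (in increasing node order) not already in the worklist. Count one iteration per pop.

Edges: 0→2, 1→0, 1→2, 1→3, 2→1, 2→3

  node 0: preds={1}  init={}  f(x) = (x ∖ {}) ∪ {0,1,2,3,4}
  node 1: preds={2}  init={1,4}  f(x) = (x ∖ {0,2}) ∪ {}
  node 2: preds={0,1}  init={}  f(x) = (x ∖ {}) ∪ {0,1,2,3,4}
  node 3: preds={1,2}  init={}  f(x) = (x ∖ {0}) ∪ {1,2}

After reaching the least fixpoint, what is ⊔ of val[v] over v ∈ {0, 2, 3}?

Iteration log — 8 steps:
  step 1. node 0  ⊔preds={1,4}  new={0,1,2,3,4}  old={}  +wl: 
  step 2. node 1  ⊔preds={}  new={1,4}  stable
  step 3. node 2  ⊔preds={0,1,2,3,4}  new={0,1,2,3,4}  old={}  +wl: 1
  step 4. node 3  ⊔preds={0,1,2,3,4}  new={1,2,3,4}  old={}  +wl: 
  step 5. node 1  ⊔preds={0,1,2,3,4}  new={1,3,4}  old={1,4}  +wl: 0,2,3
  step 6. node 0  ⊔preds={1,3,4}  new={0,1,2,3,4}  stable
  step 7. node 2  ⊔preds={0,1,2,3,4}  new={0,1,2,3,4}  stable
  step 8. node 3  ⊔preds={0,1,2,3,4}  new={1,2,3,4}  stable

Least fixpoint reached:
  node 0: {0,1,2,3,4}
  node 1: {1,3,4}
  node 2: {0,1,2,3,4}
  node 3: {1,2,3,4}

{0,1,2,3,4}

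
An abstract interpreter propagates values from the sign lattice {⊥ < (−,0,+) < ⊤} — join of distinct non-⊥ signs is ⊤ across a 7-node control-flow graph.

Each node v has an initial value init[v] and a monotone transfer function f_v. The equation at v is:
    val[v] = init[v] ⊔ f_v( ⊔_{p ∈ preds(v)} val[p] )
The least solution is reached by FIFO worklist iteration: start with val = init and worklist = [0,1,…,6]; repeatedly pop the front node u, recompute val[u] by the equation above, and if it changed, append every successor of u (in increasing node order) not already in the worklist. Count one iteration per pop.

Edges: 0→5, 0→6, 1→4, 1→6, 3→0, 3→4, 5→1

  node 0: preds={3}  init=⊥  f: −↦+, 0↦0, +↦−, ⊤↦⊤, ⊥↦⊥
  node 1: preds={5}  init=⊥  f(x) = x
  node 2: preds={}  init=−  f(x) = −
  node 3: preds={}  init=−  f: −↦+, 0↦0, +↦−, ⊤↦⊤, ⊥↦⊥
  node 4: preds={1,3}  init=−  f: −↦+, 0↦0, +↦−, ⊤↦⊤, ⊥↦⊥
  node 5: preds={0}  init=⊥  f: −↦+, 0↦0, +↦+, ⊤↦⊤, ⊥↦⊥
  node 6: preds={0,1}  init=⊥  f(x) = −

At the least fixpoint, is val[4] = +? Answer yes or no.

no

Trace (10 dequeues):
  [1] u=0 | in − | out + | prev ⊥ | push {}
  [2] u=1 | in ⊥ | out ⊥ | ==
  [3] u=2 | in ⊥ | out − | ==
  [4] u=3 | in ⊥ | out − | ==
  [5] u=4 | in − | out ⊤ | prev − | push {}
  [6] u=5 | in + | out + | prev ⊥ | push {1}
  [7] u=6 | in + | out − | prev ⊥ | push {}
  [8] u=1 | in + | out + | prev ⊥ | push {4,6}
  [9] u=4 | in ⊤ | out ⊤ | ==
  [10] u=6 | in + | out − | ==

Converged values:
  [0] +
  [1] +
  [2] −
  [3] −
  [4] ⊤
  [5] +
  [6] −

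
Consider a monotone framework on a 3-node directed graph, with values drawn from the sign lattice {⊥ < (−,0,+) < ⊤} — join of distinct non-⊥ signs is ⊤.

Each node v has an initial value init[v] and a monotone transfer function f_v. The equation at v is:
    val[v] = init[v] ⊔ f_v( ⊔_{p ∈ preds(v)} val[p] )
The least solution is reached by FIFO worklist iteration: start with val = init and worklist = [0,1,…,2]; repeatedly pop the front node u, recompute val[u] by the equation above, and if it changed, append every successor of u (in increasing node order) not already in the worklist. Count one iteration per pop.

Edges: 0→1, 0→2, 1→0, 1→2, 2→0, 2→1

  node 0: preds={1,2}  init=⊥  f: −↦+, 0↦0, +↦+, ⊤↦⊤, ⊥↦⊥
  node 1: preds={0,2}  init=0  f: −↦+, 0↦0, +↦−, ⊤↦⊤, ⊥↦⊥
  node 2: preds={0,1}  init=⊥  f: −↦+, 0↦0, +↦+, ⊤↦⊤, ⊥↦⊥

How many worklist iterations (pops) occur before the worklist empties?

5

Trace (5 dequeues):
  [1] u=0 | in 0 | out 0 | prev ⊥ | push {}
  [2] u=1 | in 0 | out 0 | ==
  [3] u=2 | in 0 | out 0 | prev ⊥ | push {0,1}
  [4] u=0 | in 0 | out 0 | ==
  [5] u=1 | in 0 | out 0 | ==

Converged values:
  [0] 0
  [1] 0
  [2] 0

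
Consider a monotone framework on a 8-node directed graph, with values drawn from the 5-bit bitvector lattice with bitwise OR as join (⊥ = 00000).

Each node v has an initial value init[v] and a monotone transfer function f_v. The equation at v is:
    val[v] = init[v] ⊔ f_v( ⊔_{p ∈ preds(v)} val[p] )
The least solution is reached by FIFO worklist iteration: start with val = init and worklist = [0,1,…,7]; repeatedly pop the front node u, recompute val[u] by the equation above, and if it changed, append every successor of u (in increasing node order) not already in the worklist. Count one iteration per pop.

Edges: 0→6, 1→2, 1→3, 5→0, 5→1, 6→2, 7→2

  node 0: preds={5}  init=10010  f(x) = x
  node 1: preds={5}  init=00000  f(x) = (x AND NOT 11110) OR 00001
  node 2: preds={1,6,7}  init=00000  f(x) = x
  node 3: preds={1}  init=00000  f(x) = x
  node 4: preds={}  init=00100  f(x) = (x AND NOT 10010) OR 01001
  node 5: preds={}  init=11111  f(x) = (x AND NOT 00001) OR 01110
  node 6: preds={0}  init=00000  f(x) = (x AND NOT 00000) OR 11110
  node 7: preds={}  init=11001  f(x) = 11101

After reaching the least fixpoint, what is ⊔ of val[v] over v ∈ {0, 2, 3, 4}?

Iteration log — 9 steps:
  step 1. node 0  ⊔preds=11111  new=11111  old=10010  +wl: 
  step 2. node 1  ⊔preds=11111  new=00001  old=00000  +wl: 
  step 3. node 2  ⊔preds=11001  new=11001  old=00000  +wl: 
  step 4. node 3  ⊔preds=00001  new=00001  old=00000  +wl: 
  step 5. node 4  ⊔preds=00000  new=01101  old=00100  +wl: 
  step 6. node 5  ⊔preds=00000  new=11111  stable
  step 7. node 6  ⊔preds=11111  new=11111  old=00000  +wl: 2
  step 8. node 7  ⊔preds=00000  new=11101  old=11001  +wl: 
  step 9. node 2  ⊔preds=11111  new=11111  old=11001  +wl: 

Least fixpoint reached:
  node 0: 11111
  node 1: 00001
  node 2: 11111
  node 3: 00001
  node 4: 01101
  node 5: 11111
  node 6: 11111
  node 7: 11101

11111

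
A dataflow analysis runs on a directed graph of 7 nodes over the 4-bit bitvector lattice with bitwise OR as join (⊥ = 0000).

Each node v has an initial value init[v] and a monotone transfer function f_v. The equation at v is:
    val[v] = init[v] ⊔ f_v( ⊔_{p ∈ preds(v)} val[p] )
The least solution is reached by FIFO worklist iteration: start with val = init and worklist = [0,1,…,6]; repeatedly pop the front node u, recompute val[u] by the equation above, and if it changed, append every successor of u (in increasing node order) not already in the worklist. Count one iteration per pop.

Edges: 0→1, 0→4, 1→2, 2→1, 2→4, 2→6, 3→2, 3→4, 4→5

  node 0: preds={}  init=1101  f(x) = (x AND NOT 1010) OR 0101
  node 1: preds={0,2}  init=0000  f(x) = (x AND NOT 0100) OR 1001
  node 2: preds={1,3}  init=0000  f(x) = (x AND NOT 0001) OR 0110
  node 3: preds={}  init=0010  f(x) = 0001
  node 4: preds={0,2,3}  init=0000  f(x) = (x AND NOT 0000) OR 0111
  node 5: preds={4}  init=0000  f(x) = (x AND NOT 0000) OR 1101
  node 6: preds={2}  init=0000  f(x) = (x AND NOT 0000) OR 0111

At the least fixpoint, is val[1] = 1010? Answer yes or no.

Worklist (9 pops):
  #1 pop 0: in=0000 → 1101 (no change)
  #2 pop 1: in=1101 → 1001 (was 0000); enqueue []
  #3 pop 2: in=1011 → 1110 (was 0000); enqueue [1]
  #4 pop 3: in=0000 → 0011 (was 0010); enqueue [2]
  #5 pop 4: in=1111 → 1111 (was 0000); enqueue []
  #6 pop 5: in=1111 → 1111 (was 0000); enqueue []
  #7 pop 6: in=1110 → 1111 (was 0000); enqueue []
  #8 pop 1: in=1111 → 1011 (was 1001); enqueue []
  #9 pop 2: in=1011 → 1110 (no change)

Fixpoint:
  val[0] = 1101
  val[1] = 1011
  val[2] = 1110
  val[3] = 0011
  val[4] = 1111
  val[5] = 1111
  val[6] = 1111

no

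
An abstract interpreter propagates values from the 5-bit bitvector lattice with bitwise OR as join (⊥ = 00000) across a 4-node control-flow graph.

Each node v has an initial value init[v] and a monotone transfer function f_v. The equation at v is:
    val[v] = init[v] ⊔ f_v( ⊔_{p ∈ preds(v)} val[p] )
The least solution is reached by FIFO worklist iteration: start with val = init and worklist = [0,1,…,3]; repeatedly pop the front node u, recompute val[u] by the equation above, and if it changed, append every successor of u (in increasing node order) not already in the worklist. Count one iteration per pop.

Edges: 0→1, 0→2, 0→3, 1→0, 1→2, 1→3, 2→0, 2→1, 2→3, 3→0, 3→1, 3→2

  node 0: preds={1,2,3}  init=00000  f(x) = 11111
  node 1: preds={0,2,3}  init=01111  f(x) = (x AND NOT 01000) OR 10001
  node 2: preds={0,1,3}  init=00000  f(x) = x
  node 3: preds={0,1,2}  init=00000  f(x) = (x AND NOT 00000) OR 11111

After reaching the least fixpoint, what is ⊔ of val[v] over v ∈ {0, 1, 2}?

11111

Trace (7 dequeues):
  [1] u=0 | in 01111 | out 11111 | prev 00000 | push {}
  [2] u=1 | in 11111 | out 11111 | prev 01111 | push {0}
  [3] u=2 | in 11111 | out 11111 | prev 00000 | push {1}
  [4] u=3 | in 11111 | out 11111 | prev 00000 | push {2}
  [5] u=0 | in 11111 | out 11111 | ==
  [6] u=1 | in 11111 | out 11111 | ==
  [7] u=2 | in 11111 | out 11111 | ==

Converged values:
  [0] 11111
  [1] 11111
  [2] 11111
  [3] 11111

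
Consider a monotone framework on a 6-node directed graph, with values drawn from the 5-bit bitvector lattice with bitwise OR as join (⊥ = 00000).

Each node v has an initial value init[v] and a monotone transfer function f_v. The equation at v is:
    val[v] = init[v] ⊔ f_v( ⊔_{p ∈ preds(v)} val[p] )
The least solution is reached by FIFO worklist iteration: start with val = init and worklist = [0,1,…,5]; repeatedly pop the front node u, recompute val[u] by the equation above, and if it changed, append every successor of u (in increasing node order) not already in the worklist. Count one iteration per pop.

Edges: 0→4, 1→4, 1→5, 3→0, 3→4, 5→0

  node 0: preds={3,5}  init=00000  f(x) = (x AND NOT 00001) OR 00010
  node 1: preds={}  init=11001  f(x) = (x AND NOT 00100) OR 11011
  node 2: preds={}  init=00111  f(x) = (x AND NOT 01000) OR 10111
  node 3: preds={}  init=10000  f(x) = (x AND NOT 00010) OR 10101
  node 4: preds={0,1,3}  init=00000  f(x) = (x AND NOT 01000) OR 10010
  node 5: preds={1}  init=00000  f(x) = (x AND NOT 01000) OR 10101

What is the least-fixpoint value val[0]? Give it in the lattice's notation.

Worklist (8 pops):
  #1 pop 0: in=10000 → 10010 (was 00000); enqueue []
  #2 pop 1: in=00000 → 11011 (was 11001); enqueue []
  #3 pop 2: in=00000 → 10111 (was 00111); enqueue []
  #4 pop 3: in=00000 → 10101 (was 10000); enqueue [0]
  #5 pop 4: in=11111 → 10111 (was 00000); enqueue []
  #6 pop 5: in=11011 → 10111 (was 00000); enqueue []
  #7 pop 0: in=10111 → 10110 (was 10010); enqueue [4]
  #8 pop 4: in=11111 → 10111 (no change)

Fixpoint:
  val[0] = 10110
  val[1] = 11011
  val[2] = 10111
  val[3] = 10101
  val[4] = 10111
  val[5] = 10111

10110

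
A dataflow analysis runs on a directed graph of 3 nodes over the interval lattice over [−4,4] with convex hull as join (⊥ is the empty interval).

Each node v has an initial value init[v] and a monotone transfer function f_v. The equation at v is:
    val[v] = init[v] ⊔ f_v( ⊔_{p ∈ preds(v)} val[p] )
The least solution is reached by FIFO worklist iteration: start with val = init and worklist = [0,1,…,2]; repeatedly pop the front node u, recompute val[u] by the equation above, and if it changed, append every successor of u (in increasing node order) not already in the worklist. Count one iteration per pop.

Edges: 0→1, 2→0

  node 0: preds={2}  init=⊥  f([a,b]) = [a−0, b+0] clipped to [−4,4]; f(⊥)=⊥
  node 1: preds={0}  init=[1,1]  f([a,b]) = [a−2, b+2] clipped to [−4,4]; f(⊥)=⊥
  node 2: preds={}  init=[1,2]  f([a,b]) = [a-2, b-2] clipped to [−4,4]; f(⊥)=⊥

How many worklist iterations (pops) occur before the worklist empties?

3

Iteration log — 3 steps:
  step 1. node 0  ⊔preds=[1,2]  new=[1,2]  old=⊥  +wl: 
  step 2. node 1  ⊔preds=[1,2]  new=[-1,4]  old=[1,1]  +wl: 
  step 3. node 2  ⊔preds=⊥  new=[1,2]  stable

Least fixpoint reached:
  node 0: [1,2]
  node 1: [-1,4]
  node 2: [1,2]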